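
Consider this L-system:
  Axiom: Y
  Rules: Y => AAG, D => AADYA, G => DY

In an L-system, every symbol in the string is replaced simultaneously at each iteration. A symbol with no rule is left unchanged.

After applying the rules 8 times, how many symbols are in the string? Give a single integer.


Answer: 136

Derivation:
Step 0: length = 1
Step 1: length = 3
Step 2: length = 4
Step 3: length = 10
Step 4: length = 17
Step 5: length = 30
Step 6: length = 50
Step 7: length = 83
Step 8: length = 136


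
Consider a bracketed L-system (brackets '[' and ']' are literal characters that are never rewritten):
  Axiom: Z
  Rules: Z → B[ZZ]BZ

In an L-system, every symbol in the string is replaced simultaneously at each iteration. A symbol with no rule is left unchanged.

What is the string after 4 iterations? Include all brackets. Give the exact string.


Step 0: Z
Step 1: B[ZZ]BZ
Step 2: B[B[ZZ]BZB[ZZ]BZ]BB[ZZ]BZ
Step 3: B[B[B[ZZ]BZB[ZZ]BZ]BB[ZZ]BZB[B[ZZ]BZB[ZZ]BZ]BB[ZZ]BZ]BB[B[ZZ]BZB[ZZ]BZ]BB[ZZ]BZ
Step 4: B[B[B[B[ZZ]BZB[ZZ]BZ]BB[ZZ]BZB[B[ZZ]BZB[ZZ]BZ]BB[ZZ]BZ]BB[B[ZZ]BZB[ZZ]BZ]BB[ZZ]BZB[B[B[ZZ]BZB[ZZ]BZ]BB[ZZ]BZB[B[ZZ]BZB[ZZ]BZ]BB[ZZ]BZ]BB[B[ZZ]BZB[ZZ]BZ]BB[ZZ]BZ]BB[B[B[ZZ]BZB[ZZ]BZ]BB[ZZ]BZB[B[ZZ]BZB[ZZ]BZ]BB[ZZ]BZ]BB[B[ZZ]BZB[ZZ]BZ]BB[ZZ]BZ

Answer: B[B[B[B[ZZ]BZB[ZZ]BZ]BB[ZZ]BZB[B[ZZ]BZB[ZZ]BZ]BB[ZZ]BZ]BB[B[ZZ]BZB[ZZ]BZ]BB[ZZ]BZB[B[B[ZZ]BZB[ZZ]BZ]BB[ZZ]BZB[B[ZZ]BZB[ZZ]BZ]BB[ZZ]BZ]BB[B[ZZ]BZB[ZZ]BZ]BB[ZZ]BZ]BB[B[B[ZZ]BZB[ZZ]BZ]BB[ZZ]BZB[B[ZZ]BZB[ZZ]BZ]BB[ZZ]BZ]BB[B[ZZ]BZB[ZZ]BZ]BB[ZZ]BZ


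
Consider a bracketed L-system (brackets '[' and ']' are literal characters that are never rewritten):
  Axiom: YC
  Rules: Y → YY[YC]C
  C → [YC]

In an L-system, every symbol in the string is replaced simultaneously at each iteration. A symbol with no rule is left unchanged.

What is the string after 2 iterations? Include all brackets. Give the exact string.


Step 0: YC
Step 1: YY[YC]C[YC]
Step 2: YY[YC]CYY[YC]C[YY[YC]C[YC]][YC][YY[YC]C[YC]]

Answer: YY[YC]CYY[YC]C[YY[YC]C[YC]][YC][YY[YC]C[YC]]


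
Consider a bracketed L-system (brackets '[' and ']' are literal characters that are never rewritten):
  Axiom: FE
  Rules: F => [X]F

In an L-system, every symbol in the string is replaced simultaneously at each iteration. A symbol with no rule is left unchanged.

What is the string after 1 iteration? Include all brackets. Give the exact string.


Answer: [X]FE

Derivation:
Step 0: FE
Step 1: [X]FE


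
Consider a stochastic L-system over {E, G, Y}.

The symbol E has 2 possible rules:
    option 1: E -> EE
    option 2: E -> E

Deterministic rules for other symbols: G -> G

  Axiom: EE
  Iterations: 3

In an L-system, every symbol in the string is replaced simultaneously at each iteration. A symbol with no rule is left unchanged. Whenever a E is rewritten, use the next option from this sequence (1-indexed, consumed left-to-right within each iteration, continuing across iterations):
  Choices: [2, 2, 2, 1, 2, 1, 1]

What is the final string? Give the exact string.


Step 0: EE
Step 1: EE  (used choices [2, 2])
Step 2: EEE  (used choices [2, 1])
Step 3: EEEEE  (used choices [2, 1, 1])

Answer: EEEEE


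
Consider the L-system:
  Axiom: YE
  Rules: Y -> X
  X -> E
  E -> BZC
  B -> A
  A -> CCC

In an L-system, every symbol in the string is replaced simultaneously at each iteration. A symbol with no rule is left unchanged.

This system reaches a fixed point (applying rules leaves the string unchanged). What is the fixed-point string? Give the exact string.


Answer: CCCZCCCCZC

Derivation:
Step 0: YE
Step 1: XBZC
Step 2: EAZC
Step 3: BZCCCCZC
Step 4: AZCCCCZC
Step 5: CCCZCCCCZC
Step 6: CCCZCCCCZC  (unchanged — fixed point at step 5)


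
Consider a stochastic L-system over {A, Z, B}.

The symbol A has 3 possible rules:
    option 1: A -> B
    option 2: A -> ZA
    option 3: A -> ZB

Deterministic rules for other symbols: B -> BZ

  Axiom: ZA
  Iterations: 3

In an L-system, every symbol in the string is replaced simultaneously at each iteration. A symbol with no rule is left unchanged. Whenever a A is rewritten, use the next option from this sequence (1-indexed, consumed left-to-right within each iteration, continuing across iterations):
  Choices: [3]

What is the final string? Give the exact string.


Answer: ZZBZZ

Derivation:
Step 0: ZA
Step 1: ZZB  (used choices [3])
Step 2: ZZBZ  (used choices [])
Step 3: ZZBZZ  (used choices [])


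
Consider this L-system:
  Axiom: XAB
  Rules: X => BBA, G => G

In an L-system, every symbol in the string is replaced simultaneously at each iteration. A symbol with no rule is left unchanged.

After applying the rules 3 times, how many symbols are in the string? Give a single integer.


Step 0: length = 3
Step 1: length = 5
Step 2: length = 5
Step 3: length = 5

Answer: 5


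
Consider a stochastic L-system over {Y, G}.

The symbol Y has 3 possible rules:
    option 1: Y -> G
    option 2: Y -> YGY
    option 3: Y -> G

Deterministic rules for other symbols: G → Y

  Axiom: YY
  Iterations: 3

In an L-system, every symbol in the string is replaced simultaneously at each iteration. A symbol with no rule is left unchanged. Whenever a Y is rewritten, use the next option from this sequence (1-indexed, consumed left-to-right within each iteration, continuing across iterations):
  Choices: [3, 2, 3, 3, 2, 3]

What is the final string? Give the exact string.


Step 0: YY
Step 1: GYGY  (used choices [3, 2])
Step 2: YGYG  (used choices [3, 3])
Step 3: YGYYGY  (used choices [2, 3])

Answer: YGYYGY


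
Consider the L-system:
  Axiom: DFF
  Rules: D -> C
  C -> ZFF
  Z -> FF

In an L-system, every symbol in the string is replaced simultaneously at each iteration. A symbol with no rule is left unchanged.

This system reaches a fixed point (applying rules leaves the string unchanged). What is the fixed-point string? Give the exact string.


Step 0: DFF
Step 1: CFF
Step 2: ZFFFF
Step 3: FFFFFF
Step 4: FFFFFF  (unchanged — fixed point at step 3)

Answer: FFFFFF


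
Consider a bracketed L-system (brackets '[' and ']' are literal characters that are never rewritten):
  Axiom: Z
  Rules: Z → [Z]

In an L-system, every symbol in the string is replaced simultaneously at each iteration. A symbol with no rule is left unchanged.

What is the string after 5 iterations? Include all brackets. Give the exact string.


Step 0: Z
Step 1: [Z]
Step 2: [[Z]]
Step 3: [[[Z]]]
Step 4: [[[[Z]]]]
Step 5: [[[[[Z]]]]]

Answer: [[[[[Z]]]]]


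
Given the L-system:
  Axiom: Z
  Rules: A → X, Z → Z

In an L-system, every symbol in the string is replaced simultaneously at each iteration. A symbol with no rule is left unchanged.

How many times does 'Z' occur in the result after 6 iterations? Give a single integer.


Answer: 1

Derivation:
Step 0: Z  (1 'Z')
Step 1: Z  (1 'Z')
Step 2: Z  (1 'Z')
Step 3: Z  (1 'Z')
Step 4: Z  (1 'Z')
Step 5: Z  (1 'Z')
Step 6: Z  (1 'Z')


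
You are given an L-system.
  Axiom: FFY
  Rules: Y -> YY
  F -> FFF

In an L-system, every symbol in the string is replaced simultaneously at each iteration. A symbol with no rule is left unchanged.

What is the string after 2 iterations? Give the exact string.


Answer: FFFFFFFFFFFFFFFFFFYYYY

Derivation:
Step 0: FFY
Step 1: FFFFFFYY
Step 2: FFFFFFFFFFFFFFFFFFYYYY


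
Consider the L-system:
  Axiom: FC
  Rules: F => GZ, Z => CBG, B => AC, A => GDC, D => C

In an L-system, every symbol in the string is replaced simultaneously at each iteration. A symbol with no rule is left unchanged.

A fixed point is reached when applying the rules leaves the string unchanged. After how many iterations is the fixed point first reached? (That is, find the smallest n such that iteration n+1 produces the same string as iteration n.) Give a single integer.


Answer: 5

Derivation:
Step 0: FC
Step 1: GZC
Step 2: GCBGC
Step 3: GCACGC
Step 4: GCGDCCGC
Step 5: GCGCCCGC
Step 6: GCGCCCGC  (unchanged — fixed point at step 5)


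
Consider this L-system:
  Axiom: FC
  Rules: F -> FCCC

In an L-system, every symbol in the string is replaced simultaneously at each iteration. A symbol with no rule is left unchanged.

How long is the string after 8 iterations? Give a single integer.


Step 0: length = 2
Step 1: length = 5
Step 2: length = 8
Step 3: length = 11
Step 4: length = 14
Step 5: length = 17
Step 6: length = 20
Step 7: length = 23
Step 8: length = 26

Answer: 26


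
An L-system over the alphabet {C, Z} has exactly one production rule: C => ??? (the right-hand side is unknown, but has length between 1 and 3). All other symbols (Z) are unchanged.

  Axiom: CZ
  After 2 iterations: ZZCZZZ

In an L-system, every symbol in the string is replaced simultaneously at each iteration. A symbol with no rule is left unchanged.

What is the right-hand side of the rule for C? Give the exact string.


Trying C => ZCZ:
  Step 0: CZ
  Step 1: ZCZZ
  Step 2: ZZCZZZ
Matches the given result.

Answer: ZCZ


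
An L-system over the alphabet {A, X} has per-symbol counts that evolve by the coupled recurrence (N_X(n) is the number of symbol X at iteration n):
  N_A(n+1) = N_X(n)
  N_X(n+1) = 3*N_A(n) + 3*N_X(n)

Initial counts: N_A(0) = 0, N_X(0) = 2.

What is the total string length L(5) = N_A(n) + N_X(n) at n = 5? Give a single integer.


Answer: 1638

Derivation:
Step 0: N_A=0, N_X=2, L=2
Step 1: N_A=2, N_X=6, L=8
Step 2: N_A=6, N_X=24, L=30
Step 3: N_A=24, N_X=90, L=114
Step 4: N_A=90, N_X=342, L=432
Step 5: N_A=342, N_X=1296, L=1638


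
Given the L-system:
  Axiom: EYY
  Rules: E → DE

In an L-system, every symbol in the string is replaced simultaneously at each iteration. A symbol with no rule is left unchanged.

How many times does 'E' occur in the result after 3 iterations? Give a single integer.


Answer: 1

Derivation:
Step 0: EYY  (1 'E')
Step 1: DEYY  (1 'E')
Step 2: DDEYY  (1 'E')
Step 3: DDDEYY  (1 'E')


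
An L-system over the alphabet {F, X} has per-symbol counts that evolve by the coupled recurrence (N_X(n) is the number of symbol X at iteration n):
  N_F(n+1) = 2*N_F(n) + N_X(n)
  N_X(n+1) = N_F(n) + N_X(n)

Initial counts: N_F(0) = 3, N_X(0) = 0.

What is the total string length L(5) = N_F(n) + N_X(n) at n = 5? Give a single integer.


Step 0: N_F=3, N_X=0, L=3
Step 1: N_F=6, N_X=3, L=9
Step 2: N_F=15, N_X=9, L=24
Step 3: N_F=39, N_X=24, L=63
Step 4: N_F=102, N_X=63, L=165
Step 5: N_F=267, N_X=165, L=432

Answer: 432


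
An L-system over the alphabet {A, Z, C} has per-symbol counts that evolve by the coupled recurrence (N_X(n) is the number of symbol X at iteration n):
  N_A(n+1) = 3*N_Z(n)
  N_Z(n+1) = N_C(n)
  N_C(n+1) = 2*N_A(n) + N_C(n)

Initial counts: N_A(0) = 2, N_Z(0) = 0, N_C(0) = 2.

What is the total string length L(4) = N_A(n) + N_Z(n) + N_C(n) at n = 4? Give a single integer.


Step 0: N_A=2, N_Z=0, N_C=2, L=4
Step 1: N_A=0, N_Z=2, N_C=6, L=8
Step 2: N_A=6, N_Z=6, N_C=6, L=18
Step 3: N_A=18, N_Z=6, N_C=18, L=42
Step 4: N_A=18, N_Z=18, N_C=54, L=90

Answer: 90


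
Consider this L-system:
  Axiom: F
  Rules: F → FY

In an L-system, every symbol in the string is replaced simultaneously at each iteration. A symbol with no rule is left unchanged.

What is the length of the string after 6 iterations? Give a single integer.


Step 0: length = 1
Step 1: length = 2
Step 2: length = 3
Step 3: length = 4
Step 4: length = 5
Step 5: length = 6
Step 6: length = 7

Answer: 7


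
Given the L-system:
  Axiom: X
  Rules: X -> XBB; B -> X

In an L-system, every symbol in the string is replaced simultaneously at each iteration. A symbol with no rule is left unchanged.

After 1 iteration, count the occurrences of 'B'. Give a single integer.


Answer: 2

Derivation:
Step 0: X  (0 'B')
Step 1: XBB  (2 'B')


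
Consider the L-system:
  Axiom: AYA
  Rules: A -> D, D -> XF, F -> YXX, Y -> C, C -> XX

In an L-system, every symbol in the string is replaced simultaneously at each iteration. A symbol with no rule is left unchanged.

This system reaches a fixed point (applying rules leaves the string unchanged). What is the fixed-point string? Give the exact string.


Answer: XXXXXXXXXXXX

Derivation:
Step 0: AYA
Step 1: DCD
Step 2: XFXXXF
Step 3: XYXXXXXYXX
Step 4: XCXXXXXCXX
Step 5: XXXXXXXXXXXX
Step 6: XXXXXXXXXXXX  (unchanged — fixed point at step 5)


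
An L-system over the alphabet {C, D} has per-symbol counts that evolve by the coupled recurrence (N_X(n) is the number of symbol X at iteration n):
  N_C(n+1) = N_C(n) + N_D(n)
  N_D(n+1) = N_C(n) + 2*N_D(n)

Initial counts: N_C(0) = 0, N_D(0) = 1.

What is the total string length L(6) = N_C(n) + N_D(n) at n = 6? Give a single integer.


Step 0: N_C=0, N_D=1, L=1
Step 1: N_C=1, N_D=2, L=3
Step 2: N_C=3, N_D=5, L=8
Step 3: N_C=8, N_D=13, L=21
Step 4: N_C=21, N_D=34, L=55
Step 5: N_C=55, N_D=89, L=144
Step 6: N_C=144, N_D=233, L=377

Answer: 377


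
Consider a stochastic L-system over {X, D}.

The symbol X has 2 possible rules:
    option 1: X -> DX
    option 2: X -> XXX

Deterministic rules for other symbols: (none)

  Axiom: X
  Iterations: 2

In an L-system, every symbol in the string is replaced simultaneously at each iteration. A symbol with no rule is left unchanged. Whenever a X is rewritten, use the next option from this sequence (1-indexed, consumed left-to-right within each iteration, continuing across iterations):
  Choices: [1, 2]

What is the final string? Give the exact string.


Answer: DXXX

Derivation:
Step 0: X
Step 1: DX  (used choices [1])
Step 2: DXXX  (used choices [2])


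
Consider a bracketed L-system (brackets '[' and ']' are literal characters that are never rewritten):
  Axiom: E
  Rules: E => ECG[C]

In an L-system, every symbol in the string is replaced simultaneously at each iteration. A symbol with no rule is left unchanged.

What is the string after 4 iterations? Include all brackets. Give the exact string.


Answer: ECG[C]CG[C]CG[C]CG[C]

Derivation:
Step 0: E
Step 1: ECG[C]
Step 2: ECG[C]CG[C]
Step 3: ECG[C]CG[C]CG[C]
Step 4: ECG[C]CG[C]CG[C]CG[C]


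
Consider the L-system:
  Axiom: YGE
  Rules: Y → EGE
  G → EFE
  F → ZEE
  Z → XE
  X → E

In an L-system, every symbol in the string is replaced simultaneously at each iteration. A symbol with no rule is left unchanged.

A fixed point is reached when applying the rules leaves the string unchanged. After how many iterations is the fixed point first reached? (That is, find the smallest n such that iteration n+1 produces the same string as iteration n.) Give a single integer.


Answer: 5

Derivation:
Step 0: YGE
Step 1: EGEEFEE
Step 2: EEFEEEZEEEE
Step 3: EEZEEEEEXEEEEE
Step 4: EEXEEEEEEEEEEEE
Step 5: EEEEEEEEEEEEEEE
Step 6: EEEEEEEEEEEEEEE  (unchanged — fixed point at step 5)


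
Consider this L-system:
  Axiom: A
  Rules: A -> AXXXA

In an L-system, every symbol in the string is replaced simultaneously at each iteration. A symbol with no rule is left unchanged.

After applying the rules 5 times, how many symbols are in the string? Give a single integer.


Step 0: length = 1
Step 1: length = 5
Step 2: length = 13
Step 3: length = 29
Step 4: length = 61
Step 5: length = 125

Answer: 125


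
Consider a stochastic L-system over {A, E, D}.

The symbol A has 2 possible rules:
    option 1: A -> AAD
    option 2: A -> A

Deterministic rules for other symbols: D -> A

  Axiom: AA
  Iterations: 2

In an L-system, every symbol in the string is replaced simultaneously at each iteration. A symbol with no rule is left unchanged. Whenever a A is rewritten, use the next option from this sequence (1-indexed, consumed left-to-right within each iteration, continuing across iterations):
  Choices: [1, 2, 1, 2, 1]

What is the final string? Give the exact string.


Answer: AADAAAAD

Derivation:
Step 0: AA
Step 1: AADA  (used choices [1, 2])
Step 2: AADAAAAD  (used choices [1, 2, 1])


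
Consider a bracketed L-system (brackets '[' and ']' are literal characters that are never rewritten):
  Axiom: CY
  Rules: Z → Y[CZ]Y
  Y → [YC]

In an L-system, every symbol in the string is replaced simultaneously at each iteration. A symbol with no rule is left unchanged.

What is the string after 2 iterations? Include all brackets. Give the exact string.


Step 0: CY
Step 1: C[YC]
Step 2: C[[YC]C]

Answer: C[[YC]C]


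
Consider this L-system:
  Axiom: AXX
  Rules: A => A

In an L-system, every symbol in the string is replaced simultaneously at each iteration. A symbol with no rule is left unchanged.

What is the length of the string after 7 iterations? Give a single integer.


Answer: 3

Derivation:
Step 0: length = 3
Step 1: length = 3
Step 2: length = 3
Step 3: length = 3
Step 4: length = 3
Step 5: length = 3
Step 6: length = 3
Step 7: length = 3


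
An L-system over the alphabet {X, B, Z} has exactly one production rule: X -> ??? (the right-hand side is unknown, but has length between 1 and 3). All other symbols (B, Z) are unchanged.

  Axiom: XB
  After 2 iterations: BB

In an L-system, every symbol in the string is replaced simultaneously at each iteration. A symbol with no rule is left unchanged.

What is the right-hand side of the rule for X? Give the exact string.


Answer: B

Derivation:
Trying X -> B:
  Step 0: XB
  Step 1: BB
  Step 2: BB
Matches the given result.


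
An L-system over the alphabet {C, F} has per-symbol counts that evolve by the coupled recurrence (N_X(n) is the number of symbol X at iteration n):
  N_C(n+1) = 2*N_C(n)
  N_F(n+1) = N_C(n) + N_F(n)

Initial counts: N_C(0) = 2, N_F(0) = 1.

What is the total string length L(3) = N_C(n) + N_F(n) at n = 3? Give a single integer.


Step 0: N_C=2, N_F=1, L=3
Step 1: N_C=4, N_F=3, L=7
Step 2: N_C=8, N_F=7, L=15
Step 3: N_C=16, N_F=15, L=31

Answer: 31


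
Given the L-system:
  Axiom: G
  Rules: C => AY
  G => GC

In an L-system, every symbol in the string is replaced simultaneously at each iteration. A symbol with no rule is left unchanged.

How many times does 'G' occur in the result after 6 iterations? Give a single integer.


Answer: 1

Derivation:
Step 0: G  (1 'G')
Step 1: GC  (1 'G')
Step 2: GCAY  (1 'G')
Step 3: GCAYAY  (1 'G')
Step 4: GCAYAYAY  (1 'G')
Step 5: GCAYAYAYAY  (1 'G')
Step 6: GCAYAYAYAYAY  (1 'G')


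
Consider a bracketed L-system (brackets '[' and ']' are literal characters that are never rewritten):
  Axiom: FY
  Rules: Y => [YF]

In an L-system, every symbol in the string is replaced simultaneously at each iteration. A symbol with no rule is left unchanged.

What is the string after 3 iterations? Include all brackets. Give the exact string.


Step 0: FY
Step 1: F[YF]
Step 2: F[[YF]F]
Step 3: F[[[YF]F]F]

Answer: F[[[YF]F]F]


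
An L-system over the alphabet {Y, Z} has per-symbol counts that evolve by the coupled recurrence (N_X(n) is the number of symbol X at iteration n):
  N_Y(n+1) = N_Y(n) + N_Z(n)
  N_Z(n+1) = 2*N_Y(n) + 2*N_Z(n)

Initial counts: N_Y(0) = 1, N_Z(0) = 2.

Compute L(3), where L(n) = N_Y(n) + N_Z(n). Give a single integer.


Step 0: N_Y=1, N_Z=2, L=3
Step 1: N_Y=3, N_Z=6, L=9
Step 2: N_Y=9, N_Z=18, L=27
Step 3: N_Y=27, N_Z=54, L=81

Answer: 81


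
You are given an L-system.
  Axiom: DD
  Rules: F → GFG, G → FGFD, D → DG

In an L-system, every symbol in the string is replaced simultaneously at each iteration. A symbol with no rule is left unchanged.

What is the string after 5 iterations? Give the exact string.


Step 0: DD
Step 1: DGDG
Step 2: DGFGFDDGFGFD
Step 3: DGFGFDGFGFGFDGFGDGDGFGFDGFGFGFDGFGDG
Step 4: DGFGFDGFGFGFDGFGDGFGFDGFGFGFDGFGFGFDGFGDGFGFDGFGFGFDDGFGFDDGFGFDGFGFGFDGFGDGFGFDGFGFGFDGFGFGFDGFGDGFGFDGFGFGFDDGFGFD
Step 5: DGFGFDGFGFGFDGFGDGFGFDGFGFGFDGFGFGFDGFGDGFGFDGFGFGFDDGFGFDGFGFGFDGFGDGFGFDGFGFGFDGFGFGFDGFGDGFGFDGFGFGFDGFGFGFDGFGDGFGFDGFGFGFDDGFGFDGFGFGFDGFGDGFGFDGFGFGFDGFGFGFDGFGDGDGFGFDGFGFGFDGFGDGDGFGFDGFGFGFDGFGDGFGFDGFGFGFDGFGFGFDGFGDGFGFDGFGFGFDDGFGFDGFGFGFDGFGDGFGFDGFGFGFDGFGFGFDGFGDGFGFDGFGFGFDGFGFGFDGFGDGFGFDGFGFGFDDGFGFDGFGFGFDGFGDGFGFDGFGFGFDGFGFGFDGFGDGDGFGFDGFGFGFDGFGDG

Answer: DGFGFDGFGFGFDGFGDGFGFDGFGFGFDGFGFGFDGFGDGFGFDGFGFGFDDGFGFDGFGFGFDGFGDGFGFDGFGFGFDGFGFGFDGFGDGFGFDGFGFGFDGFGFGFDGFGDGFGFDGFGFGFDDGFGFDGFGFGFDGFGDGFGFDGFGFGFDGFGFGFDGFGDGDGFGFDGFGFGFDGFGDGDGFGFDGFGFGFDGFGDGFGFDGFGFGFDGFGFGFDGFGDGFGFDGFGFGFDDGFGFDGFGFGFDGFGDGFGFDGFGFGFDGFGFGFDGFGDGFGFDGFGFGFDGFGFGFDGFGDGFGFDGFGFGFDDGFGFDGFGFGFDGFGDGFGFDGFGFGFDGFGFGFDGFGDGDGFGFDGFGFGFDGFGDG


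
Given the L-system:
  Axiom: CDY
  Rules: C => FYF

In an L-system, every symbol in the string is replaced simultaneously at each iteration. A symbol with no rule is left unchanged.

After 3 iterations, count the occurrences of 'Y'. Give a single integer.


Step 0: CDY  (1 'Y')
Step 1: FYFDY  (2 'Y')
Step 2: FYFDY  (2 'Y')
Step 3: FYFDY  (2 'Y')

Answer: 2


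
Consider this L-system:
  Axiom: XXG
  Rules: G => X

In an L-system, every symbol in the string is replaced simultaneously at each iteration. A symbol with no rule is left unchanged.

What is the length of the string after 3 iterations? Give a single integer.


Answer: 3

Derivation:
Step 0: length = 3
Step 1: length = 3
Step 2: length = 3
Step 3: length = 3


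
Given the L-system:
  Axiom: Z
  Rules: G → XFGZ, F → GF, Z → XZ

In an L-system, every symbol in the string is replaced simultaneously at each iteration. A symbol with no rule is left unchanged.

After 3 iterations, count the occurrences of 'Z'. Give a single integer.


Answer: 1

Derivation:
Step 0: Z  (1 'Z')
Step 1: XZ  (1 'Z')
Step 2: XXZ  (1 'Z')
Step 3: XXXZ  (1 'Z')


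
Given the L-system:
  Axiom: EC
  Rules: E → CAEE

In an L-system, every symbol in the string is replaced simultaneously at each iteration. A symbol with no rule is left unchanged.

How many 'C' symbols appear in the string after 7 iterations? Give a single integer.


Step 0: EC  (1 'C')
Step 1: CAEEC  (2 'C')
Step 2: CACAEECAEEC  (4 'C')
Step 3: CACACAEECAEECACAEECAEEC  (8 'C')
Step 4: CACACACAEECAEECACAEECAEECACACAEECAEECACAEECAEEC  (16 'C')
Step 5: CACACACACAEECAEECACAEECAEECACACAEECAEECACAEECAEECACACACAEECAEECACAEECAEECACACAEECAEECACAEECAEEC  (32 'C')
Step 6: CACACACACACAEECAEECACAEECAEECACACAEECAEECACAEECAEECACACACAEECAEECACAEECAEECACACAEECAEECACAEECAEECACACACACAEECAEECACAEECAEECACACAEECAEECACAEECAEECACACACAEECAEECACAEECAEECACACAEECAEECACAEECAEEC  (64 'C')
Step 7: CACACACACACACAEECAEECACAEECAEECACACAEECAEECACAEECAEECACACACAEECAEECACAEECAEECACACAEECAEECACAEECAEECACACACACAEECAEECACAEECAEECACACAEECAEECACAEECAEECACACACAEECAEECACAEECAEECACACAEECAEECACAEECAEECACACACACACAEECAEECACAEECAEECACACAEECAEECACAEECAEECACACACAEECAEECACAEECAEECACACAEECAEECACAEECAEECACACACACAEECAEECACAEECAEECACACAEECAEECACAEECAEECACACACAEECAEECACAEECAEECACACAEECAEECACAEECAEEC  (128 'C')

Answer: 128


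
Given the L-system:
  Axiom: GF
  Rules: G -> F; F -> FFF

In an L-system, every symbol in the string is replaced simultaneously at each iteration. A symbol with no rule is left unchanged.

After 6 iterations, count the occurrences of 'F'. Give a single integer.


Step 0: length=2, 'F' count=1
Step 1: length=4, 'F' count=4
Step 2: length=12, 'F' count=12
Step 3: length=36, 'F' count=36
Step 4: length=108, 'F' count=108
Step 5: length=324, 'F' count=324
Step 6: length=972, 'F' count=972
Final string: FFFFFFFFFFFFFFFFFFFFFFFFFFFFFFFFFFFFFFFFFFFFFFFFFFFFFFFFFFFFFFFFFFFFFFFFFFFFFFFFFFFFFFFFFFFFFFFFFFFFFFFFFFFFFFFFFFFFFFFFFFFFFFFFFFFFFFFFFFFFFFFFFFFFFFFFFFFFFFFFFFFFFFFFFFFFFFFFFFFFFFFFFFFFFFFFFFFFFFFFFFFFFFFFFFFFFFFFFFFFFFFFFFFFFFFFFFFFFFFFFFFFFFFFFFFFFFFFFFFFFFFFFFFFFFFFFFFFFFFFFFFFFFFFFFFFFFFFFFFFFFFFFFFFFFFFFFFFFFFFFFFFFFFFFFFFFFFFFFFFFFFFFFFFFFFFFFFFFFFFFFFFFFFFFFFFFFFFFFFFFFFFFFFFFFFFFFFFFFFFFFFFFFFFFFFFFFFFFFFFFFFFFFFFFFFFFFFFFFFFFFFFFFFFFFFFFFFFFFFFFFFFFFFFFFFFFFFFFFFFFFFFFFFFFFFFFFFFFFFFFFFFFFFFFFFFFFFFFFFFFFFFFFFFFFFFFFFFFFFFFFFFFFFFFFFFFFFFFFFFFFFFFFFFFFFFFFFFFFFFFFFFFFFFFFFFFFFFFFFFFFFFFFFFFFFFFFFFFFFFFFFFFFFFFFFFFFFFFFFFFFFFFFFFFFFFFFFFFFFFFFFFFFFFFFFFFFFFFFFFFFFFFFFFFFFFFFFFFFFFFFFFFFFFFFFFFFFFFFFFFFFFFFFFFFFFFFFFFFFFFFFFFFFFFFFFFFFFFFFFFFFFFFFFFFFFFFFFFFFFFFFFFFFFFFFFFFFFFFFFFFFFFFFFFFFFFFFFFFFFFFFFFFFFFFFFFFFFFFFFFFFFFFFFFFFFFFFFFFFFFFFFFFFFFFFFFFFFFFFFFFFFFFFFFFFFFFFFFFFFFFFFFFFFFFFFFFFFFFFFFFFFFFFFFFFFFFFFFFFFFFFFFFFFFFFFFFFFFFFFFFFFFFFFFFFF

Answer: 972


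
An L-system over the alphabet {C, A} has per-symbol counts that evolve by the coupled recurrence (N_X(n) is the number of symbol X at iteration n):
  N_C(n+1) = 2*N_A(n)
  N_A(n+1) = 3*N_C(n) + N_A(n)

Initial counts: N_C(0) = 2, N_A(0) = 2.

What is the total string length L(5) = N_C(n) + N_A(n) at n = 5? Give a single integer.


Answer: 972

Derivation:
Step 0: N_C=2, N_A=2, L=4
Step 1: N_C=4, N_A=8, L=12
Step 2: N_C=16, N_A=20, L=36
Step 3: N_C=40, N_A=68, L=108
Step 4: N_C=136, N_A=188, L=324
Step 5: N_C=376, N_A=596, L=972


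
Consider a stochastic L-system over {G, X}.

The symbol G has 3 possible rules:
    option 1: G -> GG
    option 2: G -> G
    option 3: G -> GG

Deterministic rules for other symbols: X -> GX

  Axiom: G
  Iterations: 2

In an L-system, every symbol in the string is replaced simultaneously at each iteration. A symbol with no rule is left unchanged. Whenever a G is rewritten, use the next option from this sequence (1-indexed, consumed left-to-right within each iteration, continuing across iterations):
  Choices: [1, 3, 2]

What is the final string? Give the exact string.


Step 0: G
Step 1: GG  (used choices [1])
Step 2: GGG  (used choices [3, 2])

Answer: GGG


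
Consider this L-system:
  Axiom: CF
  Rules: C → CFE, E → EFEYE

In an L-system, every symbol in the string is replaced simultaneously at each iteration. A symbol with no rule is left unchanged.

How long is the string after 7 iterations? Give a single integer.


Step 0: length = 2
Step 1: length = 4
Step 2: length = 10
Step 3: length = 28
Step 4: length = 82
Step 5: length = 244
Step 6: length = 730
Step 7: length = 2188

Answer: 2188


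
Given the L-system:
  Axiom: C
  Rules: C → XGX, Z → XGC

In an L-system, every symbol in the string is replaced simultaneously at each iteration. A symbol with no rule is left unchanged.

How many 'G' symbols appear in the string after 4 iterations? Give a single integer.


Answer: 1

Derivation:
Step 0: C  (0 'G')
Step 1: XGX  (1 'G')
Step 2: XGX  (1 'G')
Step 3: XGX  (1 'G')
Step 4: XGX  (1 'G')


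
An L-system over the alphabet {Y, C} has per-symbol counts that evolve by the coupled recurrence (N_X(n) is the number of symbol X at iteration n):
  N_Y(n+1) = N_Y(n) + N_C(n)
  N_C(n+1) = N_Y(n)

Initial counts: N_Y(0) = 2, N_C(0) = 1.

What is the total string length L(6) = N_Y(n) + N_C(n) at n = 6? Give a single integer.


Answer: 55

Derivation:
Step 0: N_Y=2, N_C=1, L=3
Step 1: N_Y=3, N_C=2, L=5
Step 2: N_Y=5, N_C=3, L=8
Step 3: N_Y=8, N_C=5, L=13
Step 4: N_Y=13, N_C=8, L=21
Step 5: N_Y=21, N_C=13, L=34
Step 6: N_Y=34, N_C=21, L=55


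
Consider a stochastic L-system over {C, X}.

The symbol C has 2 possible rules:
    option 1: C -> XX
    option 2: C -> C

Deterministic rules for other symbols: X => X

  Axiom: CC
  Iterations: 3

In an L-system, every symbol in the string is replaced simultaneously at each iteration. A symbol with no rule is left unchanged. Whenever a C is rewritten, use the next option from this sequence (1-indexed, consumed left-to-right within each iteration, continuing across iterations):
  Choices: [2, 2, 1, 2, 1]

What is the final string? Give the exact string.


Step 0: CC
Step 1: CC  (used choices [2, 2])
Step 2: XXC  (used choices [1, 2])
Step 3: XXXX  (used choices [1])

Answer: XXXX


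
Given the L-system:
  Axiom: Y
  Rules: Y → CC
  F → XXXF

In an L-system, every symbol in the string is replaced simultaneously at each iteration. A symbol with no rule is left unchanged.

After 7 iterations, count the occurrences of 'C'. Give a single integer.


Answer: 2

Derivation:
Step 0: Y  (0 'C')
Step 1: CC  (2 'C')
Step 2: CC  (2 'C')
Step 3: CC  (2 'C')
Step 4: CC  (2 'C')
Step 5: CC  (2 'C')
Step 6: CC  (2 'C')
Step 7: CC  (2 'C')


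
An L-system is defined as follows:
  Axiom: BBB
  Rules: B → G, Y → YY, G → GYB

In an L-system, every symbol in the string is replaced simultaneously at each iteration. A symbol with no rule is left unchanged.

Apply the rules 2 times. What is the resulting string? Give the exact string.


Step 0: BBB
Step 1: GGG
Step 2: GYBGYBGYB

Answer: GYBGYBGYB


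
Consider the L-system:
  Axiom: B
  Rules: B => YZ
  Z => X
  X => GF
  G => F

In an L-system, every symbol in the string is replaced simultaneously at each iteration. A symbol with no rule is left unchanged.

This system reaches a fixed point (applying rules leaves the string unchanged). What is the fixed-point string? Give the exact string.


Answer: YFF

Derivation:
Step 0: B
Step 1: YZ
Step 2: YX
Step 3: YGF
Step 4: YFF
Step 5: YFF  (unchanged — fixed point at step 4)


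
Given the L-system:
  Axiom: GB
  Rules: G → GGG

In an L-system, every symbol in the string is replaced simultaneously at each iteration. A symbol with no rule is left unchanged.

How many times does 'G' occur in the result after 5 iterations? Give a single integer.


Answer: 243

Derivation:
Step 0: GB  (1 'G')
Step 1: GGGB  (3 'G')
Step 2: GGGGGGGGGB  (9 'G')
Step 3: GGGGGGGGGGGGGGGGGGGGGGGGGGGB  (27 'G')
Step 4: GGGGGGGGGGGGGGGGGGGGGGGGGGGGGGGGGGGGGGGGGGGGGGGGGGGGGGGGGGGGGGGGGGGGGGGGGGGGGGGGGB  (81 'G')
Step 5: GGGGGGGGGGGGGGGGGGGGGGGGGGGGGGGGGGGGGGGGGGGGGGGGGGGGGGGGGGGGGGGGGGGGGGGGGGGGGGGGGGGGGGGGGGGGGGGGGGGGGGGGGGGGGGGGGGGGGGGGGGGGGGGGGGGGGGGGGGGGGGGGGGGGGGGGGGGGGGGGGGGGGGGGGGGGGGGGGGGGGGGGGGGGGGGGGGGGGGGGGGGGGGGGGGGGGGGGGGGGGGGGGGGGGGGGGGGGGGGGGGGB  (243 'G')


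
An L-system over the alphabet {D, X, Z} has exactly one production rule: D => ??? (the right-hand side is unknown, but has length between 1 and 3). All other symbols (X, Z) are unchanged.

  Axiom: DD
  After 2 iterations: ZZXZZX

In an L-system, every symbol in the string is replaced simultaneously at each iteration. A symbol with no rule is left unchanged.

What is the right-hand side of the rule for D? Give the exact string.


Trying D => ZZX:
  Step 0: DD
  Step 1: ZZXZZX
  Step 2: ZZXZZX
Matches the given result.

Answer: ZZX


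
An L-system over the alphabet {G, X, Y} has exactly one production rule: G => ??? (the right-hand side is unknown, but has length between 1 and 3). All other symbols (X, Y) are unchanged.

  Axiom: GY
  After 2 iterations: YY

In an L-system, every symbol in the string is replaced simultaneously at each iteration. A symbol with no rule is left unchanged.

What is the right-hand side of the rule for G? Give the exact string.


Trying G => Y:
  Step 0: GY
  Step 1: YY
  Step 2: YY
Matches the given result.

Answer: Y


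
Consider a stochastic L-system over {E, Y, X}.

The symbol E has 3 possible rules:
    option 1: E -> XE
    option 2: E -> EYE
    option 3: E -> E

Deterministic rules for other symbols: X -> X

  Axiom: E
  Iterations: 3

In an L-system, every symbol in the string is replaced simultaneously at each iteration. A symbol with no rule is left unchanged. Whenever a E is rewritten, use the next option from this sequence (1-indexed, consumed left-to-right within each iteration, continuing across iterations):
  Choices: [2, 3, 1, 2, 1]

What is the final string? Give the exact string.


Answer: EYEYXXE

Derivation:
Step 0: E
Step 1: EYE  (used choices [2])
Step 2: EYXE  (used choices [3, 1])
Step 3: EYEYXXE  (used choices [2, 1])


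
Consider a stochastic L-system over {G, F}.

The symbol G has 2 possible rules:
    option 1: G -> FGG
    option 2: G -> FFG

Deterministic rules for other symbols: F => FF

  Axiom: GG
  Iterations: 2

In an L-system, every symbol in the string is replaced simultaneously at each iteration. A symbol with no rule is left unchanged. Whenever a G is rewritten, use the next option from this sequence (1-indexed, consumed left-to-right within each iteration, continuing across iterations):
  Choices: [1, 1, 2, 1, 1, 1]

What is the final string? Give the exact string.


Answer: FFFFGFGGFFFGGFGG

Derivation:
Step 0: GG
Step 1: FGGFGG  (used choices [1, 1])
Step 2: FFFFGFGGFFFGGFGG  (used choices [2, 1, 1, 1])


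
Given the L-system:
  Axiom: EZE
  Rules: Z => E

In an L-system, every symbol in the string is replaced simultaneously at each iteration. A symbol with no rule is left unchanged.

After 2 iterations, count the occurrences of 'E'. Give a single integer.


Step 0: EZE  (2 'E')
Step 1: EEE  (3 'E')
Step 2: EEE  (3 'E')

Answer: 3


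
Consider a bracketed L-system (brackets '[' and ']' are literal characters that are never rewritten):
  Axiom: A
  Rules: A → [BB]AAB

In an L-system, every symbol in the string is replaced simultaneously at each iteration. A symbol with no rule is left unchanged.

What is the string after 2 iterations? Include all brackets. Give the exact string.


Answer: [BB][BB]AAB[BB]AABB

Derivation:
Step 0: A
Step 1: [BB]AAB
Step 2: [BB][BB]AAB[BB]AABB


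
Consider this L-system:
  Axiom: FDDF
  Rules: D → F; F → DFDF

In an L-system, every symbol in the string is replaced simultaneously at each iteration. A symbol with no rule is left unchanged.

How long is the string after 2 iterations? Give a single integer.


Step 0: length = 4
Step 1: length = 10
Step 2: length = 28

Answer: 28


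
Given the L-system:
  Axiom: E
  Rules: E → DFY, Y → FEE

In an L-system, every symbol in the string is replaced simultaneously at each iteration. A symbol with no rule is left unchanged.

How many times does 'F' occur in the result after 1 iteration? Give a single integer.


Answer: 1

Derivation:
Step 0: E  (0 'F')
Step 1: DFY  (1 'F')


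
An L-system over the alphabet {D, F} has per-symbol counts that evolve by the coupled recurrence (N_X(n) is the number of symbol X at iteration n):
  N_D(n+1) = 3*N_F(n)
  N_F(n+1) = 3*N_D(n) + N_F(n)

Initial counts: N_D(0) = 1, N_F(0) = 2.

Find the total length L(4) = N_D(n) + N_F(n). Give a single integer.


Answer: 479

Derivation:
Step 0: N_D=1, N_F=2, L=3
Step 1: N_D=6, N_F=5, L=11
Step 2: N_D=15, N_F=23, L=38
Step 3: N_D=69, N_F=68, L=137
Step 4: N_D=204, N_F=275, L=479


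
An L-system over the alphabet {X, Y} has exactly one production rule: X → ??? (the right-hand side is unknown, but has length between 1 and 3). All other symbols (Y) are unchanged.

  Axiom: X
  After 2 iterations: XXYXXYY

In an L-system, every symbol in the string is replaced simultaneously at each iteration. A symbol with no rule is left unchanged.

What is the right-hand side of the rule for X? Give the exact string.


Trying X → XXY:
  Step 0: X
  Step 1: XXY
  Step 2: XXYXXYY
Matches the given result.

Answer: XXY


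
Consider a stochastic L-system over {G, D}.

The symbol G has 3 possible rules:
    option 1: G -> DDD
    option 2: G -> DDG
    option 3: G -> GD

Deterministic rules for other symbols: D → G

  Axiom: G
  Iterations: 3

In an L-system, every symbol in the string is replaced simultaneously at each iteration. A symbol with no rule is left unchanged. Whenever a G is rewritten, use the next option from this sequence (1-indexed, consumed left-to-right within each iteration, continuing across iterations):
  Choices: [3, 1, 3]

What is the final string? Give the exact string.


Step 0: G
Step 1: GD  (used choices [3])
Step 2: DDDG  (used choices [1])
Step 3: GGGGD  (used choices [3])

Answer: GGGGD


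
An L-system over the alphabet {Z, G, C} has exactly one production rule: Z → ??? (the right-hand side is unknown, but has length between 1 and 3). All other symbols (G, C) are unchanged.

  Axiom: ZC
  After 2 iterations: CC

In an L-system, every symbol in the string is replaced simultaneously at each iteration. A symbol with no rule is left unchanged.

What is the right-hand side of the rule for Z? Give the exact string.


Answer: C

Derivation:
Trying Z → C:
  Step 0: ZC
  Step 1: CC
  Step 2: CC
Matches the given result.


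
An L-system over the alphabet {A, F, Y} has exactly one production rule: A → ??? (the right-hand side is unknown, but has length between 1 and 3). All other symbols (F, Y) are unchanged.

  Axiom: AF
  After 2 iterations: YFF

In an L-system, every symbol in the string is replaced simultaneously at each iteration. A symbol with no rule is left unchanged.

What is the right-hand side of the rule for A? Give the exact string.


Answer: YF

Derivation:
Trying A → YF:
  Step 0: AF
  Step 1: YFF
  Step 2: YFF
Matches the given result.


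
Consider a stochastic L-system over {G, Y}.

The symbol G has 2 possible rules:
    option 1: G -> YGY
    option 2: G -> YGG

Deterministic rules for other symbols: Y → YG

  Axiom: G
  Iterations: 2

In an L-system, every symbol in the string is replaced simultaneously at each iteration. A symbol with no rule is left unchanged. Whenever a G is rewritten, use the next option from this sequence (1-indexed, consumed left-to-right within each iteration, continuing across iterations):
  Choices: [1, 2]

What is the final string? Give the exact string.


Answer: YGYGGYG

Derivation:
Step 0: G
Step 1: YGY  (used choices [1])
Step 2: YGYGGYG  (used choices [2])


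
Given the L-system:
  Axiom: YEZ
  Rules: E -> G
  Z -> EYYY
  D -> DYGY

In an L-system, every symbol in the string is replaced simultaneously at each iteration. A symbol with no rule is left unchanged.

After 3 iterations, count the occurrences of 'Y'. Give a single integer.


Step 0: YEZ  (1 'Y')
Step 1: YGEYYY  (4 'Y')
Step 2: YGGYYY  (4 'Y')
Step 3: YGGYYY  (4 'Y')

Answer: 4


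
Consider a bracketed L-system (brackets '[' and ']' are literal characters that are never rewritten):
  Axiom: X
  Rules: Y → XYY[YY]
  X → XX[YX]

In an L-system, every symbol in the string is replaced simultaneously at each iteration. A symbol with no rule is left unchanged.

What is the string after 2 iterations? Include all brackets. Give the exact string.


Step 0: X
Step 1: XX[YX]
Step 2: XX[YX]XX[YX][XYY[YY]XX[YX]]

Answer: XX[YX]XX[YX][XYY[YY]XX[YX]]


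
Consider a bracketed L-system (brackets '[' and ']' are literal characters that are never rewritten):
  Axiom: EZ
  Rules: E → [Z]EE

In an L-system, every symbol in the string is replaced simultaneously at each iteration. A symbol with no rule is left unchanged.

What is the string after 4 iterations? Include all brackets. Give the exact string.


Step 0: EZ
Step 1: [Z]EEZ
Step 2: [Z][Z]EE[Z]EEZ
Step 3: [Z][Z][Z]EE[Z]EE[Z][Z]EE[Z]EEZ
Step 4: [Z][Z][Z][Z]EE[Z]EE[Z][Z]EE[Z]EE[Z][Z][Z]EE[Z]EE[Z][Z]EE[Z]EEZ

Answer: [Z][Z][Z][Z]EE[Z]EE[Z][Z]EE[Z]EE[Z][Z][Z]EE[Z]EE[Z][Z]EE[Z]EEZ


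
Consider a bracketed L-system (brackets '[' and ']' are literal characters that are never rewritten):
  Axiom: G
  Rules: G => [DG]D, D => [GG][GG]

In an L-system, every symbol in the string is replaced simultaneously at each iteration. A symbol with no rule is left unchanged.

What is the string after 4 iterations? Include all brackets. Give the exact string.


Answer: [[[[GG][GG][DG]D][GG][GG][[GG][GG][DG]D][GG][GG]][[[GG][GG][DG]D][GG][GG][[GG][GG][DG]D][GG][GG]][[[DG]D[DG]D][[DG]D[DG]D][[GG][GG][DG]D][GG][GG]][[DG]D[DG]D][[DG]D[DG]D]][[[GG][GG][DG]D][GG][GG][[GG][GG][DG]D][GG][GG]][[[GG][GG][DG]D][GG][GG][[GG][GG][DG]D][GG][GG]]

Derivation:
Step 0: G
Step 1: [DG]D
Step 2: [[GG][GG][DG]D][GG][GG]
Step 3: [[[DG]D[DG]D][[DG]D[DG]D][[GG][GG][DG]D][GG][GG]][[DG]D[DG]D][[DG]D[DG]D]
Step 4: [[[[GG][GG][DG]D][GG][GG][[GG][GG][DG]D][GG][GG]][[[GG][GG][DG]D][GG][GG][[GG][GG][DG]D][GG][GG]][[[DG]D[DG]D][[DG]D[DG]D][[GG][GG][DG]D][GG][GG]][[DG]D[DG]D][[DG]D[DG]D]][[[GG][GG][DG]D][GG][GG][[GG][GG][DG]D][GG][GG]][[[GG][GG][DG]D][GG][GG][[GG][GG][DG]D][GG][GG]]


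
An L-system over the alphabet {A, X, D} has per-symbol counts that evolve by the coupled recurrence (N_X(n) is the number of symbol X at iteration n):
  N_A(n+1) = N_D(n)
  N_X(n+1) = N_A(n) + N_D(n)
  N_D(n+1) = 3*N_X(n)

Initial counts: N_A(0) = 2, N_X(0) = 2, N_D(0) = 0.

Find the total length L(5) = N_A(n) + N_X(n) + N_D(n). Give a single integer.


Answer: 162

Derivation:
Step 0: N_A=2, N_X=2, N_D=0, L=4
Step 1: N_A=0, N_X=2, N_D=6, L=8
Step 2: N_A=6, N_X=6, N_D=6, L=18
Step 3: N_A=6, N_X=12, N_D=18, L=36
Step 4: N_A=18, N_X=24, N_D=36, L=78
Step 5: N_A=36, N_X=54, N_D=72, L=162
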